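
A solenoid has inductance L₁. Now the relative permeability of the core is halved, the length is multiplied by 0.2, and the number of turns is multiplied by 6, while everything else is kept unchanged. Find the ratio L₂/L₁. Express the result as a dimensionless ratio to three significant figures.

L₂/L₁ = 90.0

For a solenoid, L ∝ μᵣN²A/ℓ.
L₂/L₁ = (0.5) × (0.2)^-1 × (6)^2 = 90.0.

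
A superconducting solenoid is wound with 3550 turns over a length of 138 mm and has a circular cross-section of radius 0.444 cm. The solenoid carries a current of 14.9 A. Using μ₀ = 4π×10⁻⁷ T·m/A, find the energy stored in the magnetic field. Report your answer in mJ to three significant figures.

A = πr² = π(4.440×10^-3 m)² = 6.193×10^-5 m².
L = μ₀N²A/ℓ = (4π×10⁻⁷)(3550)²(6.193×10^-5)/(0.138) = 7.107×10^-3 H.
U = ½LI² = ½(7.107×10^-3)(14.9)² = 0.7889 J.

U ≈ 789 mJ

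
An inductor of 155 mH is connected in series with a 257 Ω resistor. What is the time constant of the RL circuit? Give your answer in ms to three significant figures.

τ = L/R = (0.155 H)/(257 Ω) = 6.031×10^-4 s.

τ ≈ 0.603 ms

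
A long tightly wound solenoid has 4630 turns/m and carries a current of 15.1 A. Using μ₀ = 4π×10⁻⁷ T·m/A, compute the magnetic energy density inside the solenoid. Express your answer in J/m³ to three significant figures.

B = μ₀nI = (4π×10⁻⁷)(4.630×10^3)(15.1) = 8.786×10^-2 T.
u = B²/(2μ₀) = (8.786×10^-2)²/(2×4π×10⁻⁷) = 3.071×10^3 J/m³.

u ≈ 3070 J/m³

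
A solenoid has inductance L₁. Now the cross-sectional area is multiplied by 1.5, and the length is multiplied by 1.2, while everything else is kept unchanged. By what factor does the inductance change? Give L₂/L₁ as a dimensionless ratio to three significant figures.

L₂/L₁ = 1.25

For a solenoid, L ∝ μᵣN²A/ℓ.
L₂/L₁ = (1.5) × (1.2)^-1 = 1.25.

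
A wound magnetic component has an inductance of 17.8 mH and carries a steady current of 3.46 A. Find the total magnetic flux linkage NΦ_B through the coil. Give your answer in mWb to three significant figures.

From L = NΦ_B/I, the flux linkage is NΦ_B = LI.
NΦ_B = (1.780×10^-2 H)(3.46 A) = 6.159×10^-2 Wb.

NΦ_B ≈ 61.6 mWb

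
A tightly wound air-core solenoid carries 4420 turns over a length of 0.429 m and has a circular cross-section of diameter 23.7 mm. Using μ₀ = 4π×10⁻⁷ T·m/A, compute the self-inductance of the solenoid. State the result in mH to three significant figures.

L ≈ 25.2 mH

A = π(d/2)² = π(1.185×10^-2 m)² = 4.412×10^-4 m².
For a long solenoid, L = μ₀N²A/ℓ.
L = (4π×10⁻⁷)(4420)²(4.412×10^-4)/(0.429 m) = 2.5245×10^-2 H.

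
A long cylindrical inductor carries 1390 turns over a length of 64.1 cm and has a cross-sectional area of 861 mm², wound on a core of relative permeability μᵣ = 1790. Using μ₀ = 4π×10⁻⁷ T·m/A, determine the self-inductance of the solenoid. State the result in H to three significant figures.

L ≈ 5.84 H

A = 861 mm² = 8.610×10^-4 m².
For a long solenoid, L = μ₀μᵣN²A/ℓ.
L = (4π×10⁻⁷)(1790)(1390)²(8.610×10^-4)/(0.641 m) = 5.838 H.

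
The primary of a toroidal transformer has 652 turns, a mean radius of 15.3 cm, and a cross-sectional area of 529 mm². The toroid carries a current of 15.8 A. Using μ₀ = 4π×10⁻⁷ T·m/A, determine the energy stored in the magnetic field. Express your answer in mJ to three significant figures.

U ≈ 36.7 mJ

L = μ₀N²A/(2πR) = (4π×10⁻⁷)(652)²(5.290×10^-4)/(2π×0.153) = 2.940×10^-4 H.
U = ½LI² = ½(2.940×10^-4)(15.8)² = 3.669×10^-2 J.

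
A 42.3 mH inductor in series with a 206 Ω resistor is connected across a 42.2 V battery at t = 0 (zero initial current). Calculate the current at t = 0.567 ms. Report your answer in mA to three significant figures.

τ = L/R = 4.230×10^-2/206 = 2.053×10^-4 s; final current I_∞ = ε/R = 42.2/206 = 0.2049 A.
I(t) = I_∞(1 − e^(−t/τ)) with t/τ = 2.761.
I = (0.2049)(1 − e^(−2.761)) = 0.1919 A.

I ≈ 192 mA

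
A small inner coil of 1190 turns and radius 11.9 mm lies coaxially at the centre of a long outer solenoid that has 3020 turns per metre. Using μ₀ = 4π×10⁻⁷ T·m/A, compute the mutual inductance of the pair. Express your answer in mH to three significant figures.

The outer solenoid produces a uniform field B₁ = μ₀n₁I₁ across the inner coil,
so the flux linkage is N₂Φ = N₂B₁A₂ = μ₀n₁N₂A₂·I₁, giving M = μ₀n₁N₂A₂.
A₂ = πr² = π(1.190×10^-2 m)² = 4.449×10^-4 m².
M = (4π×10⁻⁷)(3020)(1190)(4.449×10^-4) = 2.009×10^-3 H.

M ≈ 2.01 mH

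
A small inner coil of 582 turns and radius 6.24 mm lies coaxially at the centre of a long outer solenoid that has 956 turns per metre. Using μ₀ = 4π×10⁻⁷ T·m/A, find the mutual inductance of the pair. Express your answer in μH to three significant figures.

M ≈ 85.5 μH

The outer solenoid produces a uniform field B₁ = μ₀n₁I₁ across the inner coil,
so the flux linkage is N₂Φ = N₂B₁A₂ = μ₀n₁N₂A₂·I₁, giving M = μ₀n₁N₂A₂.
A₂ = πr² = π(6.240×10^-3 m)² = 1.223×10^-4 m².
M = (4π×10⁻⁷)(956)(582)(1.223×10^-4) = 8.553×10^-5 H.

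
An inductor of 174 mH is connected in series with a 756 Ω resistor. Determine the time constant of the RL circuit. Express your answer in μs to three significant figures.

τ ≈ 230 μs

τ = L/R = (0.174 H)/(756 Ω) = 2.302×10^-4 s.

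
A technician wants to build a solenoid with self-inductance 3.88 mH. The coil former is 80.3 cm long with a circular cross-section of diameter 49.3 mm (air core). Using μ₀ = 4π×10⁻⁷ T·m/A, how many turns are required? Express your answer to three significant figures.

A = π(d/2)² = π(2.465×10^-2 m)² = 1.909×10^-3 m².
From L = μ₀N²A/ℓ, N = √(Lℓ / (μ₀A)).
N = √[(3.880×10^-3)(0.803) / ((4π×10⁻⁷)×1.909×10^-3)] = √(1.299×10^6) ≈ 1139.7.

N ≈ 1140 turns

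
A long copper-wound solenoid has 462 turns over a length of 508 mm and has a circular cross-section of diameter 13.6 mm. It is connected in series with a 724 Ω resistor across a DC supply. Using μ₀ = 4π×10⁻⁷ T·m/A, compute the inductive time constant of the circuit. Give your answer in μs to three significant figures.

A = π(d/2)² = π(6.800×10^-3 m)² = 1.453×10^-4 m².
L = μ₀N²A/ℓ = (4π×10⁻⁷)(462)²(1.453×10^-4)/(0.508) = 7.670×10^-5 H.
τ = L/R = (7.670×10^-5)/(724) = 1.059×10^-7 s.

τ ≈ 0.106 μs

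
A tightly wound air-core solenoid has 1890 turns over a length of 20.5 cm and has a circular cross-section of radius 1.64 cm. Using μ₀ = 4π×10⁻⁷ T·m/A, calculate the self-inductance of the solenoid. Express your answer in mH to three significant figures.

L ≈ 18.5 mH

A = πr² = π(1.640×10^-2 m)² = 8.450×10^-4 m².
For a long solenoid, L = μ₀N²A/ℓ.
L = (4π×10⁻⁷)(1890)²(8.450×10^-4)/(0.205 m) = 1.850×10^-2 H.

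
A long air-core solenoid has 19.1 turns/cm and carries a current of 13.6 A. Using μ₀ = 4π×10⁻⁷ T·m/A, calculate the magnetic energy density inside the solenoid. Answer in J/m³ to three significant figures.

B = μ₀nI = (4π×10⁻⁷)(1.910×10^3)(13.6) = 3.264×10^-2 T.
u = B²/(2μ₀) = (3.264×10^-2)²/(2×4π×10⁻⁷) = 424 J/m³.

u ≈ 424 J/m³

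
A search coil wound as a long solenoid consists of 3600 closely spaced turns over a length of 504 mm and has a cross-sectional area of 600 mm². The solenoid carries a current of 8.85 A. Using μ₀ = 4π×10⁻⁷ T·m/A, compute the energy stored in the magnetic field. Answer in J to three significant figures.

U ≈ 0.759 J

A = 600 mm² = 6.000×10^-4 m².
L = μ₀N²A/ℓ = (4π×10⁻⁷)(3600)²(6.000×10^-4)/(0.504) = 1.939×10^-2 H.
U = ½LI² = ½(1.939×10^-2)(8.85)² = 0.7593 J.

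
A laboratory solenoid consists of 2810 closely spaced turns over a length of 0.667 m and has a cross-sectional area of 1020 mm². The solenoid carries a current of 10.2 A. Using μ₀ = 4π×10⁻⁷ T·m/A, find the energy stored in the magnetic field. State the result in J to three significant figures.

A = 1020 mm² = 1.020×10^-3 m².
L = μ₀N²A/ℓ = (4π×10⁻⁷)(2810)²(1.020×10^-3)/(0.667) = 1.517×10^-2 H.
U = ½LI² = ½(1.517×10^-2)(10.2)² = 0.7893 J.

U ≈ 0.789 J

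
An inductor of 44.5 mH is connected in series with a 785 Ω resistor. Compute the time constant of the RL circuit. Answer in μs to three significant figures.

τ = L/R = (4.450×10^-2 H)/(785 Ω) = 5.669×10^-5 s.

τ ≈ 56.7 μs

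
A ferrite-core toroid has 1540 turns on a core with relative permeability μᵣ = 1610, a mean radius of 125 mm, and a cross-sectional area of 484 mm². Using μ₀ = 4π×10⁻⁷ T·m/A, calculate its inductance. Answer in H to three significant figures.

L ≈ 2.96 H

For a thin toroid, L = μ₀μᵣN²A/(2πR).
L = (4π×10⁻⁷)(1610)(1540)²(4.840×10^-4) / (2π×0.125 m) = 2.957 H.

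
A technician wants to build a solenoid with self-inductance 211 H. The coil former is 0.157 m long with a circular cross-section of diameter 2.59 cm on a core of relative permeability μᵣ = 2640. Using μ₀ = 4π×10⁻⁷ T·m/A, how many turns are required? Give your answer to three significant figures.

A = π(d/2)² = π(1.295×10^-2 m)² = 5.269×10^-4 m².
From L = μ₀μᵣN²A/ℓ, N = √(Lℓ / (μ₀μᵣA)).
N = √[(211)(0.157) / ((4π×10⁻⁷)(2640)×5.269×10^-4)] = √(1.895×10^7) ≈ 4353.5.

N ≈ 4350 turns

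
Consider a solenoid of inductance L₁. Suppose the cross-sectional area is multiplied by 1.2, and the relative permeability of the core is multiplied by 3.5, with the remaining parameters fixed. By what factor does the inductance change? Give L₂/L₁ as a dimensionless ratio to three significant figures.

L₂/L₁ = 4.20

For a solenoid, L ∝ μᵣN²A/ℓ.
L₂/L₁ = (1.2) × (3.5) = 4.20.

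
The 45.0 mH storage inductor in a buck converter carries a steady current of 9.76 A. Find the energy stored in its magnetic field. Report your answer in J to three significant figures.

Stored magnetic energy: U = ½LI².
U = ½(4.500×10^-2 H)(9.76 A)² = 2.143 J.

U ≈ 2.14 J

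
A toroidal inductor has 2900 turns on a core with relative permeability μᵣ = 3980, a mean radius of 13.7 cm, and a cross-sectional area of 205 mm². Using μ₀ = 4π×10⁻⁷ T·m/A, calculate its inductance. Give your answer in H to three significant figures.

L ≈ 10.0 H

For a thin toroid, L = μ₀μᵣN²A/(2πR).
L = (4π×10⁻⁷)(3980)(2900)²(2.050×10^-4) / (2π×0.137 m) = 10.02 H.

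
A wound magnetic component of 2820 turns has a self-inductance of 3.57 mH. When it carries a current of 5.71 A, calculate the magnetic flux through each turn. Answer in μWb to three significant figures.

Φ_B ≈ 7.23 μWb

From L = NΦ_B/I, the flux per turn is Φ_B = LI/N.
Φ_B = (3.570×10^-3 H)(5.71 A)/2820 = 7.229×10^-6 Wb.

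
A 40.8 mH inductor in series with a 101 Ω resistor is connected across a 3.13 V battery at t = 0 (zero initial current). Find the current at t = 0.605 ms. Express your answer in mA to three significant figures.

τ = L/R = 4.080×10^-2/101 = 4.040×10^-4 s; final current I_∞ = ε/R = 3.13/101 = 3.099×10^-2 A.
I(t) = I_∞(1 − e^(−t/τ)) with t/τ = 1.498.
I = (3.099×10^-2)(1 − e^(−1.498)) = 2.406×10^-2 A.

I ≈ 24.1 mA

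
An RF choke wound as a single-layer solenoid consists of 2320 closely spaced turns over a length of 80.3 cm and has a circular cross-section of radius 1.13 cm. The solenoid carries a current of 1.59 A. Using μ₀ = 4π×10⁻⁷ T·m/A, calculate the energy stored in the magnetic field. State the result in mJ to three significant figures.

A = πr² = π(1.130×10^-2 m)² = 4.011×10^-4 m².
L = μ₀N²A/ℓ = (4π×10⁻⁷)(2320)²(4.011×10^-4)/(0.803) = 3.379×10^-3 H.
U = ½LI² = ½(3.379×10^-3)(1.59)² = 4.271×10^-3 J.

U ≈ 4.27 mJ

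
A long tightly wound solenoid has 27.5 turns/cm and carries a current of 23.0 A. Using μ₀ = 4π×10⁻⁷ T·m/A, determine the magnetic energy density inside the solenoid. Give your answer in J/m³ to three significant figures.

u ≈ 2510 J/m³

B = μ₀nI = (4π×10⁻⁷)(2.750×10^3)(23.0) = 7.948×10^-2 T.
u = B²/(2μ₀) = (7.948×10^-2)²/(2×4π×10⁻⁷) = 2.514×10^3 J/m³.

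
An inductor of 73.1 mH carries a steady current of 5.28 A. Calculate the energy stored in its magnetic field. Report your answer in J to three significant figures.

U ≈ 1.02 J

Stored magnetic energy: U = ½LI².
U = ½(7.310×10^-2 H)(5.28 A)² = 1.019 J.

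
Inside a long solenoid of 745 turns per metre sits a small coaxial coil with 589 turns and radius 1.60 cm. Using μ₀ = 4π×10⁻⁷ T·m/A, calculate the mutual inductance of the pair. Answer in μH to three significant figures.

The outer solenoid produces a uniform field B₁ = μ₀n₁I₁ across the inner coil,
so the flux linkage is N₂Φ = N₂B₁A₂ = μ₀n₁N₂A₂·I₁, giving M = μ₀n₁N₂A₂.
A₂ = πr² = π(1.600×10^-2 m)² = 8.042×10^-4 m².
M = (4π×10⁻⁷)(745)(589)(8.042×10^-4) = 4.4348×10^-4 H.

M ≈ 443 μH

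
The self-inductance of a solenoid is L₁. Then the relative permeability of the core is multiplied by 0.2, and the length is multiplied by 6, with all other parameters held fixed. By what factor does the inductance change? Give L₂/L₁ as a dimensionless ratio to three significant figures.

L₂/L₁ = 0.0333

For a solenoid, L ∝ μᵣN²A/ℓ.
L₂/L₁ = (0.2) × (6)^-1 = 0.0333.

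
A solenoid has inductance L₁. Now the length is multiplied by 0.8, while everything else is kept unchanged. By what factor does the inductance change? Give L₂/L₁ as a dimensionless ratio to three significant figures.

L₂/L₁ = 1.25

For a solenoid, L ∝ μᵣN²A/ℓ.
L₂/L₁ = (0.8)^-1 = 1.25.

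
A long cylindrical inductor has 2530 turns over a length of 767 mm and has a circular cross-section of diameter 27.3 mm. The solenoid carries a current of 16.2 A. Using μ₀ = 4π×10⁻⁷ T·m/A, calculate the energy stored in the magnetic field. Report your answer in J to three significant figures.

A = π(d/2)² = π(1.365×10^-2 m)² = 5.853×10^-4 m².
L = μ₀N²A/ℓ = (4π×10⁻⁷)(2530)²(5.853×10^-4)/(0.767) = 6.139×10^-3 H.
U = ½LI² = ½(6.139×10^-3)(16.2)² = 0.8055 J.

U ≈ 0.806 J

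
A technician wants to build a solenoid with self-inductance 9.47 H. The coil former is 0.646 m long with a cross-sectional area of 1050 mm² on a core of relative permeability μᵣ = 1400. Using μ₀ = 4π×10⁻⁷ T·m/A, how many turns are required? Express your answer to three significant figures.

A = 1050 mm² = 1.050×10^-3 m².
From L = μ₀μᵣN²A/ℓ, N = √(Lℓ / (μ₀μᵣA)).
N = √[(9.47)(0.646) / ((4π×10⁻⁷)(1400)×1.050×10^-3)] = √(3.312×10^6) ≈ 1819.8.

N ≈ 1820 turns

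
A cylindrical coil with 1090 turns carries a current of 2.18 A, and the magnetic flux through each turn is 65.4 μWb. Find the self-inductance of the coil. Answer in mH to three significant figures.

Self-inductance is defined by L = NΦ_B/I (flux linkage over current).
L = (1090)(6.540×10^-5 Wb)/(2.18 A) = 3.270×10^-2 H.

L ≈ 32.7 mH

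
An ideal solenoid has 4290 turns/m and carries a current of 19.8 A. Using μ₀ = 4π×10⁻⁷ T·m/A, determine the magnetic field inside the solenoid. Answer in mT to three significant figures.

Inside a long solenoid, B = μ₀nI.
B = (4π×10⁻⁷)(4.290×10^3 m⁻¹)(19.8 A) = 0.1067 T.

B ≈ 107 mT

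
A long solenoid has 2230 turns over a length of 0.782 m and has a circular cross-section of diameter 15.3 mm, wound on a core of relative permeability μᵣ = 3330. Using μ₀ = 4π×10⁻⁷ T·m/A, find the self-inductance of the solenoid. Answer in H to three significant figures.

L ≈ 4.89 H

A = π(d/2)² = π(7.650×10^-3 m)² = 1.839×10^-4 m².
For a long solenoid, L = μ₀μᵣN²A/ℓ.
L = (4π×10⁻⁷)(3330)(2230)²(1.839×10^-4)/(0.782 m) = 4.892 H.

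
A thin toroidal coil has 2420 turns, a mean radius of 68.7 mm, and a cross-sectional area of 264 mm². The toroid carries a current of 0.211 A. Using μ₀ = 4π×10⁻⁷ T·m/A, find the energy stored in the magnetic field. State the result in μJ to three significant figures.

U ≈ 100 μJ

L = μ₀N²A/(2πR) = (4π×10⁻⁷)(2420)²(2.640×10^-4)/(2π×6.870×10^-2) = 4.501×10^-3 H.
U = ½LI² = ½(4.501×10^-3)(0.211)² = 1.002×10^-4 J.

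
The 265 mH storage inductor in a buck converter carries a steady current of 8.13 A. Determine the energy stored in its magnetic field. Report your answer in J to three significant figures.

Stored magnetic energy: U = ½LI².
U = ½(0.265 H)(8.13 A)² = 8.758 J.

U ≈ 8.76 J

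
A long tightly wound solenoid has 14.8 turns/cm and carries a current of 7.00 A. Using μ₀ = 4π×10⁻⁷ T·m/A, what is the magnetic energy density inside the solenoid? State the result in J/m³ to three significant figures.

u ≈ 67.4 J/m³

B = μ₀nI = (4π×10⁻⁷)(1.480×10^3)(7.00) = 1.302×10^-2 T.
u = B²/(2μ₀) = (1.302×10^-2)²/(2×4π×10⁻⁷) = 67.44 J/m³.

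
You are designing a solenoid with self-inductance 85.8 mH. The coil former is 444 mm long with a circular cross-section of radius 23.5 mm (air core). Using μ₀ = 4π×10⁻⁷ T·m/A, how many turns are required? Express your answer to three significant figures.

A = πr² = π(2.350×10^-2 m)² = 1.7349×10^-3 m².
From L = μ₀N²A/ℓ, N = √(Lℓ / (μ₀A)).
N = √[(8.580×10^-2)(0.444) / ((4π×10⁻⁷)×1.7349×10^-3)] = √(1.747×10^7) ≈ 4180.1.

N ≈ 4180 turns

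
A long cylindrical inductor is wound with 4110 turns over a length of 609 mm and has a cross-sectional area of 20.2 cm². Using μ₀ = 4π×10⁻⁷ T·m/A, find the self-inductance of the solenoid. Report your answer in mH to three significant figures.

A = 20.2 cm² = 2.020×10^-3 m².
For a long solenoid, L = μ₀N²A/ℓ.
L = (4π×10⁻⁷)(4110)²(2.020×10^-3)/(0.609 m) = 7.041×10^-2 H.

L ≈ 70.4 mH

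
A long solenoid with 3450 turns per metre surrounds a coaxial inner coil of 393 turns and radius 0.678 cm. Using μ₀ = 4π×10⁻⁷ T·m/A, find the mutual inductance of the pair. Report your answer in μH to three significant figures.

M ≈ 246 μH

The outer solenoid produces a uniform field B₁ = μ₀n₁I₁ across the inner coil,
so the flux linkage is N₂Φ = N₂B₁A₂ = μ₀n₁N₂A₂·I₁, giving M = μ₀n₁N₂A₂.
A₂ = πr² = π(6.780×10^-3 m)² = 1.444×10^-4 m².
M = (4π×10⁻⁷)(3450)(393)(1.444×10^-4) = 2.461×10^-4 H.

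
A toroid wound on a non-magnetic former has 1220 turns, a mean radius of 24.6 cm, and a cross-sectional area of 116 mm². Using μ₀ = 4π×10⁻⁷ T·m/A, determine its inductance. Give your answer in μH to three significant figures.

L ≈ 140 μH

For a thin toroid, L = μ₀N²A/(2πR).
L = (4π×10⁻⁷)(1220)²(1.160×10^-4) / (2π×0.246 m) = 1.404×10^-4 H.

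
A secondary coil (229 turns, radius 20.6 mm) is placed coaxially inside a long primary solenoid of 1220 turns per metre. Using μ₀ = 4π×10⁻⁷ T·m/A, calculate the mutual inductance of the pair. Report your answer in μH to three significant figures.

M ≈ 468 μH

The outer solenoid produces a uniform field B₁ = μ₀n₁I₁ across the inner coil,
so the flux linkage is N₂Φ = N₂B₁A₂ = μ₀n₁N₂A₂·I₁, giving M = μ₀n₁N₂A₂.
A₂ = πr² = π(2.060×10^-2 m)² = 1.333×10^-3 m².
M = (4π×10⁻⁷)(1220)(229)(1.333×10^-3) = 4.680×10^-4 H.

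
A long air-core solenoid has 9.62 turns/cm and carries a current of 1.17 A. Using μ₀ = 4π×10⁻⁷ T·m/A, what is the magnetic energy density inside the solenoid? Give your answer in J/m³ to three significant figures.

u ≈ 0.796 J/m³

B = μ₀nI = (4π×10⁻⁷)(962)(1.17) = 1.414×10^-3 T.
u = B²/(2μ₀) = (1.414×10^-3)²/(2×4π×10⁻⁷) = 0.796 J/m³.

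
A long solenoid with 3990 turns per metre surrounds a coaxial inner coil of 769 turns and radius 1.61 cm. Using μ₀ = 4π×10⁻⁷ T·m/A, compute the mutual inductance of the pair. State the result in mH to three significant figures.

The outer solenoid produces a uniform field B₁ = μ₀n₁I₁ across the inner coil,
so the flux linkage is N₂Φ = N₂B₁A₂ = μ₀n₁N₂A₂·I₁, giving M = μ₀n₁N₂A₂.
A₂ = πr² = π(1.610×10^-2 m)² = 8.143×10^-4 m².
M = (4π×10⁻⁷)(3990)(769)(8.143×10^-4) = 3.140×10^-3 H.

M ≈ 3.14 mH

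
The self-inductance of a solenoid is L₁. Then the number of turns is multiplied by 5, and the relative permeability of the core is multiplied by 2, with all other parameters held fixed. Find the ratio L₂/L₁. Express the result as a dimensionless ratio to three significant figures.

L₂/L₁ = 50.0

For a solenoid, L ∝ μᵣN²A/ℓ.
L₂/L₁ = (5)^2 × (2) = 50.0.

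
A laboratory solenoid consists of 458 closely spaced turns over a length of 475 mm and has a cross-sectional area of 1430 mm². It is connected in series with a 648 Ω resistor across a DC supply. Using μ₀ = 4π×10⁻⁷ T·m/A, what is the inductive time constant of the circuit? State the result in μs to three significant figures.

A = 1430 mm² = 1.430×10^-3 m².
L = μ₀N²A/ℓ = (4π×10⁻⁷)(458)²(1.430×10^-3)/(0.475) = 7.936×10^-4 H.
τ = L/R = (7.936×10^-4)/(648) = 1.2246×10^-6 s.

τ ≈ 1.22 μs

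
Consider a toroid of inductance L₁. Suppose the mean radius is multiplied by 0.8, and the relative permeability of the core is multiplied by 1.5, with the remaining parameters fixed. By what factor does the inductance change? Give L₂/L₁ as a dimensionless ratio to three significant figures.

L₂/L₁ = 1.88

For a toroid, L ∝ μᵣN²A/R.
L₂/L₁ = (0.8)^-1 × (1.5) = 1.88.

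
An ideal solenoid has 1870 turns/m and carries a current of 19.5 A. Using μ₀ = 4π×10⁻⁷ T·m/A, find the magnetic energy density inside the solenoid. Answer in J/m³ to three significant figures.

u ≈ 835 J/m³

B = μ₀nI = (4π×10⁻⁷)(1.870×10^3)(19.5) = 4.582×10^-2 T.
u = B²/(2μ₀) = (4.582×10^-2)²/(2×4π×10⁻⁷) = 835.47 J/m³.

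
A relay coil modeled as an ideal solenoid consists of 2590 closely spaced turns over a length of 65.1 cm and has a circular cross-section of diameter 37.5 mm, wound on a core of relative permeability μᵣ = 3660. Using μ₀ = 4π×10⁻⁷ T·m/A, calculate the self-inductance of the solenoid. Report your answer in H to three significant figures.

L ≈ 52.3 H

A = π(d/2)² = π(1.875×10^-2 m)² = 1.104×10^-3 m².
For a long solenoid, L = μ₀μᵣN²A/ℓ.
L = (4π×10⁻⁷)(3660)(2590)²(1.104×10^-3)/(0.651 m) = 52.34 H.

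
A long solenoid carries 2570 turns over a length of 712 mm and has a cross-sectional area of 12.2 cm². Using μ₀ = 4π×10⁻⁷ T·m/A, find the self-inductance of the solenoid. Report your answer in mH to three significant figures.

L ≈ 14.2 mH

A = 12.2 cm² = 1.220×10^-3 m².
For a long solenoid, L = μ₀N²A/ℓ.
L = (4π×10⁻⁷)(2570)²(1.220×10^-3)/(0.712 m) = 1.422×10^-2 H.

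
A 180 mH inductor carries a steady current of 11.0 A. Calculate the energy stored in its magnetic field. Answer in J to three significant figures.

Stored magnetic energy: U = ½LI².
U = ½(0.18 H)(11.0 A)² = 10.89 J.

U ≈ 10.9 J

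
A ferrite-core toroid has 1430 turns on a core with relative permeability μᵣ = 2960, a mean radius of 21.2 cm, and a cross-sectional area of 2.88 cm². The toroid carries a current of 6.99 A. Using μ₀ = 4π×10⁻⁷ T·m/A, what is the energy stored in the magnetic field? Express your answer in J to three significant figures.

U ≈ 40.2 J

L = μ₀μᵣN²A/(2πR) = (4π×10⁻⁷)(2960)(1430)²(2.880×10^-4)/(2π×0.212) = 1.6446 H.
U = ½LI² = ½(1.6446)(6.99)² = 40.18 J.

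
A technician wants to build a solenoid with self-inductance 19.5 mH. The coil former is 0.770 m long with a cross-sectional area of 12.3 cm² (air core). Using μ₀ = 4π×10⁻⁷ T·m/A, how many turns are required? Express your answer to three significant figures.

N ≈ 3120 turns

A = 12.3 cm² = 1.230×10^-3 m².
From L = μ₀N²A/ℓ, N = √(Lℓ / (μ₀A)).
N = √[(1.950×10^-2)(0.77) / ((4π×10⁻⁷)×1.230×10^-3)] = √(9.714×10^6) ≈ 3116.8.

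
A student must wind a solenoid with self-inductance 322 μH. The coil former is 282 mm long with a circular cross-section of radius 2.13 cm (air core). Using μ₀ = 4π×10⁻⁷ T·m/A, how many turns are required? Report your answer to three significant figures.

N ≈ 225 turns

A = πr² = π(2.130×10^-2 m)² = 1.425×10^-3 m².
From L = μ₀N²A/ℓ, N = √(Lℓ / (μ₀A)).
N = √[(3.220×10^-4)(0.282) / ((4π×10⁻⁷)×1.425×10^-3)] = √(5.070×10^4) ≈ 225.2.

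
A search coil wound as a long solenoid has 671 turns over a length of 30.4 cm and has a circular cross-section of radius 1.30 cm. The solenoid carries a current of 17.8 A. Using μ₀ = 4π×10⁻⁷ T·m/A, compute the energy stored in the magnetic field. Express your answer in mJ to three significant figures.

U ≈ 157 mJ

A = πr² = π(1.300×10^-2 m)² = 5.309×10^-4 m².
L = μ₀N²A/ℓ = (4π×10⁻⁷)(671)²(5.309×10^-4)/(0.304) = 9.881×10^-4 H.
U = ½LI² = ½(9.881×10^-4)(17.8)² = 0.1565 J.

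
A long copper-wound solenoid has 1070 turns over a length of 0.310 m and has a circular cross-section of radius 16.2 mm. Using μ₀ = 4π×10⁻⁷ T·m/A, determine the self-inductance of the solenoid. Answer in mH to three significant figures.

L ≈ 3.83 mH

A = πr² = π(1.620×10^-2 m)² = 8.2448×10^-4 m².
For a long solenoid, L = μ₀N²A/ℓ.
L = (4π×10⁻⁷)(1070)²(8.2448×10^-4)/(0.31 m) = 3.826×10^-3 H.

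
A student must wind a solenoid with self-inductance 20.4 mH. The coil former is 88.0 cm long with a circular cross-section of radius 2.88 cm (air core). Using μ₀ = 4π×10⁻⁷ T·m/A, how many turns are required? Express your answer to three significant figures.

A = πr² = π(2.880×10^-2 m)² = 2.606×10^-3 m².
From L = μ₀N²A/ℓ, N = √(Lℓ / (μ₀A)).
N = √[(2.040×10^-2)(0.88) / ((4π×10⁻⁷)×2.606×10^-3)] = √(5.482×10^6) ≈ 2341.4.

N ≈ 2340 turns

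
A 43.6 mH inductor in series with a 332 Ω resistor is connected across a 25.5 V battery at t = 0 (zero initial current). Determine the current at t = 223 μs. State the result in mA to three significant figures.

τ = L/R = 4.360×10^-2/332 = 1.313×10^-4 s; final current I_∞ = ε/R = 25.5/332 = 7.681×10^-2 A.
I(t) = I_∞(1 − e^(−t/τ)) with t/τ = 1.698.
I = (7.681×10^-2)(1 − e^(−1.698)) = 6.2749×10^-2 A.

I ≈ 62.7 mA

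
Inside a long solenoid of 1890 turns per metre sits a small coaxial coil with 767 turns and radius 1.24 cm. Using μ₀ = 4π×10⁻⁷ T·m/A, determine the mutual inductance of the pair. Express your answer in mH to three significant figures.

M ≈ 0.880 mH

The outer solenoid produces a uniform field B₁ = μ₀n₁I₁ across the inner coil,
so the flux linkage is N₂Φ = N₂B₁A₂ = μ₀n₁N₂A₂·I₁, giving M = μ₀n₁N₂A₂.
A₂ = πr² = π(1.240×10^-2 m)² = 4.831×10^-4 m².
M = (4π×10⁻⁷)(1890)(767)(4.831×10^-4) = 8.800×10^-4 H.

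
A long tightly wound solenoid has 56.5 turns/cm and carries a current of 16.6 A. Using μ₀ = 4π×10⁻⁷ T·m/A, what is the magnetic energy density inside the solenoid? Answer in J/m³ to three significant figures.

B = μ₀nI = (4π×10⁻⁷)(5.650×10^3)(16.6) = 0.1179 T.
u = B²/(2μ₀) = (0.1179)²/(2×4π×10⁻⁷) = 5.527×10^3 J/m³.

u ≈ 5530 J/m³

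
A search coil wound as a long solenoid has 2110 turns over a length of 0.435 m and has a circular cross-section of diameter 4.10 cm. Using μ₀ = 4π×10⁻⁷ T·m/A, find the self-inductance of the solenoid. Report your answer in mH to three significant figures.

L ≈ 17.0 mH

A = π(d/2)² = π(2.050×10^-2 m)² = 1.320×10^-3 m².
For a long solenoid, L = μ₀N²A/ℓ.
L = (4π×10⁻⁷)(2110)²(1.320×10^-3)/(0.435 m) = 1.698×10^-2 H.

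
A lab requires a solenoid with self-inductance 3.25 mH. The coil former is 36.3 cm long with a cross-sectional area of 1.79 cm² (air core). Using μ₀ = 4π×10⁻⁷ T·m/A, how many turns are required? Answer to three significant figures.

A = 1.79 cm² = 1.790×10^-4 m².
From L = μ₀N²A/ℓ, N = √(Lℓ / (μ₀A)).
N = √[(3.250×10^-3)(0.363) / ((4π×10⁻⁷)×1.790×10^-4)] = √(5.2448×10^6) ≈ 2290.1.

N ≈ 2290 turns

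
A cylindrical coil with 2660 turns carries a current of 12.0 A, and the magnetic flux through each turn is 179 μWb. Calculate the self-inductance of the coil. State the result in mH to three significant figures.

L ≈ 39.7 mH

Self-inductance is defined by L = NΦ_B/I (flux linkage over current).
L = (2660)(1.790×10^-4 Wb)/(12.0 A) = 3.968×10^-2 H.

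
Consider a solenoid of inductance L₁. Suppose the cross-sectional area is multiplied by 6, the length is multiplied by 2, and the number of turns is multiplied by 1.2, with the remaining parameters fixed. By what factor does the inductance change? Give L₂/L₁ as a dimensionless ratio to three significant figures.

For a solenoid, L ∝ μᵣN²A/ℓ.
L₂/L₁ = (6) × (2)^-1 × (1.2)^2 = 4.32.

L₂/L₁ = 4.32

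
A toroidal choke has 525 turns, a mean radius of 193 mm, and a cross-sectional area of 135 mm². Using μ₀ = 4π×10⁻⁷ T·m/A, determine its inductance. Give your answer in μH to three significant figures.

L ≈ 38.6 μH

For a thin toroid, L = μ₀N²A/(2πR).
L = (4π×10⁻⁷)(525)²(1.350×10^-4) / (2π×0.193 m) = 3.856×10^-5 H.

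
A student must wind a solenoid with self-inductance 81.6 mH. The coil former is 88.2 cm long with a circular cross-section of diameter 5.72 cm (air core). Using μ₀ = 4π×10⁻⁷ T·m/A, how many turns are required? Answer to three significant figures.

A = π(d/2)² = π(2.860×10^-2 m)² = 2.570×10^-3 m².
From L = μ₀N²A/ℓ, N = √(Lℓ / (μ₀A)).
N = √[(8.160×10^-2)(0.882) / ((4π×10⁻⁷)×2.570×10^-3)] = √(2.229×10^7) ≈ 4721.0.

N ≈ 4720 turns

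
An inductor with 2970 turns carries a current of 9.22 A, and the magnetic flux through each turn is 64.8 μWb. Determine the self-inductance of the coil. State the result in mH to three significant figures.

Self-inductance is defined by L = NΦ_B/I (flux linkage over current).
L = (2970)(6.480×10^-5 Wb)/(9.22 A) = 2.087×10^-2 H.

L ≈ 20.9 mH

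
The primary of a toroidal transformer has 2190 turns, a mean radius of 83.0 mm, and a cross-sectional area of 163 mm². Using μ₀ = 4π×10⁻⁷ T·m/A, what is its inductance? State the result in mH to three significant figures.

L ≈ 1.88 mH

For a thin toroid, L = μ₀N²A/(2πR).
L = (4π×10⁻⁷)(2190)²(1.630×10^-4) / (2π×8.300×10^-2 m) = 1.884×10^-3 H.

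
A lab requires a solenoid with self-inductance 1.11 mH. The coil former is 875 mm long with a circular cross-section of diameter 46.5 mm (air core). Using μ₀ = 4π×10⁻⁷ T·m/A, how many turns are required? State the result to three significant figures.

A = π(d/2)² = π(2.325×10^-2 m)² = 1.698×10^-3 m².
From L = μ₀N²A/ℓ, N = √(Lℓ / (μ₀A)).
N = √[(1.110×10^-3)(0.875) / ((4π×10⁻⁷)×1.698×10^-3)] = √(4.551×10^5) ≈ 674.6.

N ≈ 675 turns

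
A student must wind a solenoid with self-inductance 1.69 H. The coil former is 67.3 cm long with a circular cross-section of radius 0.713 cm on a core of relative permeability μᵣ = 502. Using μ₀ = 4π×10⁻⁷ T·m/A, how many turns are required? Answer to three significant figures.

N ≈ 3360 turns

A = πr² = π(7.130×10^-3 m)² = 1.597×10^-4 m².
From L = μ₀μᵣN²A/ℓ, N = √(Lℓ / (μ₀μᵣA)).
N = √[(1.69)(0.673) / ((4π×10⁻⁷)(502)×1.597×10^-4)] = √(1.129×10^7) ≈ 3359.9.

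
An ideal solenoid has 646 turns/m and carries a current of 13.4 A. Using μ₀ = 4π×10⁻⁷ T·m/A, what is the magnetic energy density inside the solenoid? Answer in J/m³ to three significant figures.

B = μ₀nI = (4π×10⁻⁷)(646)(13.4) = 1.088×10^-2 T.
u = B²/(2μ₀) = (1.088×10^-2)²/(2×4π×10⁻⁷) = 47.08 J/m³.

u ≈ 47.1 J/m³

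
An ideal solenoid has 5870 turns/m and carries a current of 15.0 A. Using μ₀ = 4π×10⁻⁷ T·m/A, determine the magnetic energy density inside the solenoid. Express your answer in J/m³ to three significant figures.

u ≈ 4870 J/m³

B = μ₀nI = (4π×10⁻⁷)(5.870×10^3)(15.0) = 0.1106 T.
u = B²/(2μ₀) = (0.1106)²/(2×4π×10⁻⁷) = 4.871×10^3 J/m³.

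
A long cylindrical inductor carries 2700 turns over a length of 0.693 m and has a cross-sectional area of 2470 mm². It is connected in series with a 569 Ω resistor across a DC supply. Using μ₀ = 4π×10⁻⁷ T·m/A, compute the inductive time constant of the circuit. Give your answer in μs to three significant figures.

τ ≈ 57.4 μs

A = 2470 mm² = 2.470×10^-3 m².
L = μ₀N²A/ℓ = (4π×10⁻⁷)(2700)²(2.470×10^-3)/(0.693) = 3.265×10^-2 H.
τ = L/R = (3.265×10^-2)/(569) = 5.738×10^-5 s.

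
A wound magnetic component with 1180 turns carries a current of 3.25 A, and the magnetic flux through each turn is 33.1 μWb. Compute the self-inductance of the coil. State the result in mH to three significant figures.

Self-inductance is defined by L = NΦ_B/I (flux linkage over current).
L = (1180)(3.310×10^-5 Wb)/(3.25 A) = 1.202×10^-2 H.

L ≈ 12.0 mH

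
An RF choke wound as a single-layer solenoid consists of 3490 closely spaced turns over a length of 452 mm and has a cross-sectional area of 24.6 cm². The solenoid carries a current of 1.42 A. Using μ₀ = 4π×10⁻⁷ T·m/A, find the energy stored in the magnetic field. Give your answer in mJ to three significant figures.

A = 24.6 cm² = 2.460×10^-3 m².
L = μ₀N²A/ℓ = (4π×10⁻⁷)(3490)²(2.460×10^-3)/(0.452) = 8.330×10^-2 H.
U = ½LI² = ½(8.330×10^-2)(1.42)² = 8.399×10^-2 J.

U ≈ 84.0 mJ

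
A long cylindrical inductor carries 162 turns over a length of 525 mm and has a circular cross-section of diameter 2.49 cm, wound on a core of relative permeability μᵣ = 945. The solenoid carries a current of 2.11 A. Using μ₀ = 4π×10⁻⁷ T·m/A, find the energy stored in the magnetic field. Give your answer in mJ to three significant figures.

U ≈ 64.3 mJ

A = π(d/2)² = π(1.245×10^-2 m)² = 4.870×10^-4 m².
L = μ₀μᵣN²A/ℓ = (4π×10⁻⁷)(945)(162)²(4.870×10^-4)/(0.525) = 2.891×10^-2 H.
U = ½LI² = ½(2.891×10^-2)(2.11)² = 6.4348×10^-2 J.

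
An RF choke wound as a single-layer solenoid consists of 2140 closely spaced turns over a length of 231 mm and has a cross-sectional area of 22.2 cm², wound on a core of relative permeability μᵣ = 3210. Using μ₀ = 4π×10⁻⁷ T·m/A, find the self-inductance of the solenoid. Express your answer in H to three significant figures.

A = 22.2 cm² = 2.220×10^-3 m².
For a long solenoid, L = μ₀μᵣN²A/ℓ.
L = (4π×10⁻⁷)(3210)(2140)²(2.220×10^-3)/(0.231 m) = 177.5 H.

L ≈ 178 H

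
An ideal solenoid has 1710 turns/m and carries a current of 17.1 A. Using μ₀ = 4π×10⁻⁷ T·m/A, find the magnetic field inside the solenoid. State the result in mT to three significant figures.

B ≈ 36.7 mT

Inside a long solenoid, B = μ₀nI.
B = (4π×10⁻⁷)(1.710×10^3 m⁻¹)(17.1 A) = 3.6745×10^-2 T.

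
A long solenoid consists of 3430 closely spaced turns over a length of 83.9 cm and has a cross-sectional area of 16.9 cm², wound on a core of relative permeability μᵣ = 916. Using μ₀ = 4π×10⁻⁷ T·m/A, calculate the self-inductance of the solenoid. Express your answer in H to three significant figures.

L ≈ 27.3 H

A = 16.9 cm² = 1.690×10^-3 m².
For a long solenoid, L = μ₀μᵣN²A/ℓ.
L = (4π×10⁻⁷)(916)(3430)²(1.690×10^-3)/(0.839 m) = 27.28 H.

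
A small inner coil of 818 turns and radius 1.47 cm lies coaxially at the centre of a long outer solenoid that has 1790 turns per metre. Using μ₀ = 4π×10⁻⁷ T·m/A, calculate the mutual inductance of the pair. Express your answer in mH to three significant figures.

The outer solenoid produces a uniform field B₁ = μ₀n₁I₁ across the inner coil,
so the flux linkage is N₂Φ = N₂B₁A₂ = μ₀n₁N₂A₂·I₁, giving M = μ₀n₁N₂A₂.
A₂ = πr² = π(1.470×10^-2 m)² = 6.789×10^-4 m².
M = (4π×10⁻⁷)(1790)(818)(6.789×10^-4) = 1.249×10^-3 H.

M ≈ 1.25 mH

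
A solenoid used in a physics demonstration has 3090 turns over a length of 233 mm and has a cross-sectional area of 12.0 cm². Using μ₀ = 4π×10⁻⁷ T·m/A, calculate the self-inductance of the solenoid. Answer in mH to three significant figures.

A = 12.0 cm² = 1.200×10^-3 m².
For a long solenoid, L = μ₀N²A/ℓ.
L = (4π×10⁻⁷)(3090)²(1.200×10^-3)/(0.233 m) = 6.179×10^-2 H.

L ≈ 61.8 mH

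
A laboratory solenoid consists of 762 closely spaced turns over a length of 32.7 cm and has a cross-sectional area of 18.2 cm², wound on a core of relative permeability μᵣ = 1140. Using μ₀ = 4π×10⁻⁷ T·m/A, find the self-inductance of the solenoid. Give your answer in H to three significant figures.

A = 18.2 cm² = 1.820×10^-3 m².
For a long solenoid, L = μ₀μᵣN²A/ℓ.
L = (4π×10⁻⁷)(1140)(762)²(1.820×10^-3)/(0.327 m) = 4.63 H.

L ≈ 4.63 H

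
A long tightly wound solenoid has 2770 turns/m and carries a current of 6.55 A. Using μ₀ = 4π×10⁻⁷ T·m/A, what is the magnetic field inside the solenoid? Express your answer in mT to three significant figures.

Inside a long solenoid, B = μ₀nI.
B = (4π×10⁻⁷)(2.770×10^3 m⁻¹)(6.55 A) = 2.280×10^-2 T.

B ≈ 22.8 mT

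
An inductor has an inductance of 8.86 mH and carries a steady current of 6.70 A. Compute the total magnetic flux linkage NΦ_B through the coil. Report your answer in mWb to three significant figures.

From L = NΦ_B/I, the flux linkage is NΦ_B = LI.
NΦ_B = (8.860×10^-3 H)(6.70 A) = 5.936×10^-2 Wb.

NΦ_B ≈ 59.4 mWb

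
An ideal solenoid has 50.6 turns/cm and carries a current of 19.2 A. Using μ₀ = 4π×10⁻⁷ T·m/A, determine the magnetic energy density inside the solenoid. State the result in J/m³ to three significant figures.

u ≈ 5930 J/m³

B = μ₀nI = (4π×10⁻⁷)(5.060×10^3)(19.2) = 0.1221 T.
u = B²/(2μ₀) = (0.1221)²/(2×4π×10⁻⁷) = 5.930×10^3 J/m³.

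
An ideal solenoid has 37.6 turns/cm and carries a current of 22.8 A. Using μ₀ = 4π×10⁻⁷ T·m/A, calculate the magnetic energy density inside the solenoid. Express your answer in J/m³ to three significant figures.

B = μ₀nI = (4π×10⁻⁷)(3.760×10^3)(22.8) = 0.1077 T.
u = B²/(2μ₀) = (0.1077)²/(2×4π×10⁻⁷) = 4.618×10^3 J/m³.

u ≈ 4620 J/m³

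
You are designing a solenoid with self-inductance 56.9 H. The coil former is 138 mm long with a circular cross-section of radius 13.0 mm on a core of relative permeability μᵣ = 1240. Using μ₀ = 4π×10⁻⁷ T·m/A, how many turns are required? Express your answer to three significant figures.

A = πr² = π(1.300×10^-2 m)² = 5.309×10^-4 m².
From L = μ₀μᵣN²A/ℓ, N = √(Lℓ / (μ₀μᵣA)).
N = √[(56.9)(0.138) / ((4π×10⁻⁷)(1240)×5.309×10^-4)] = √(9.491×10^6) ≈ 3080.8.

N ≈ 3080 turns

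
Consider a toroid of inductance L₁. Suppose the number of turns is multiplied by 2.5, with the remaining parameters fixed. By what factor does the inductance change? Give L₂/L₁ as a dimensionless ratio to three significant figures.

L₂/L₁ = 6.25

For a toroid, L ∝ μᵣN²A/R.
L₂/L₁ = (2.5)^2 = 6.25.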